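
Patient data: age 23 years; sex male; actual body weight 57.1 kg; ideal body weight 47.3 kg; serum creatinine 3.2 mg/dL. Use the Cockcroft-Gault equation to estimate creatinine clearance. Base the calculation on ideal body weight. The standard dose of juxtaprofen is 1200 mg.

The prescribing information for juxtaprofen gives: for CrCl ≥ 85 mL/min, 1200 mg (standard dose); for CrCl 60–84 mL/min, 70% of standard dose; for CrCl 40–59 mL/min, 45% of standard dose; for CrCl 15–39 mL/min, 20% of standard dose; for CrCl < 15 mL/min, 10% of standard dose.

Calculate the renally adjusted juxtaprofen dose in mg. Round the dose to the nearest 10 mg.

CrCl = (140 − 23) × 47.3 / (72 × 3.2) = 5534.1 / 230.40 ≈ 24.0 mL/min
CrCl ≈ 24 mL/min → bracket 15–39 mL/min.
20% of 1200 mg = 240 mg

240 mg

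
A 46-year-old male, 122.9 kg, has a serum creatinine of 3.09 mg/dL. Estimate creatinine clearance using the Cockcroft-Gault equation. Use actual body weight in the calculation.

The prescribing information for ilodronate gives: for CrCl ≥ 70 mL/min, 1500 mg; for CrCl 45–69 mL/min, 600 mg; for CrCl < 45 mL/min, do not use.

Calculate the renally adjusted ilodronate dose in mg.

CrCl = (140 − 46) × 122.9 / (72 × 3.09) = 11552.6 / 222.48 ≈ 51.9 mL/min
CrCl ≈ 52 mL/min → bracket 45–69 mL/min.
Dose for this bracket: 600 mg.

600 mg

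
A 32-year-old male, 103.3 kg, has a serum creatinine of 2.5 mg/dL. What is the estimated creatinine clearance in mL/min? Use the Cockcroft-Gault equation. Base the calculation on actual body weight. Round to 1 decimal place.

CrCl = (140 − 32) × 103.3 / (72 × 2.5) = 11156.4 / 180.00 ≈ 62.0 mL/min

62.0 mL/min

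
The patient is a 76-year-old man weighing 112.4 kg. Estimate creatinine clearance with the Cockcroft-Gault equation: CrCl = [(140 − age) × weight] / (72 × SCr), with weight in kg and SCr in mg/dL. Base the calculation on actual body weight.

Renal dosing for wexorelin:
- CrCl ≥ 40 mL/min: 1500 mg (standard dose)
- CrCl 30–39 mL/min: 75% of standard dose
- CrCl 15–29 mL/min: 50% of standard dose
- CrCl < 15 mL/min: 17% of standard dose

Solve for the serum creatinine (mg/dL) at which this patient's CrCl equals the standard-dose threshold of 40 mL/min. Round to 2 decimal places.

Standard dose requires CrCl ≥ 40 mL/min.
Set (140 − 76) × 112.4 / (72 × SCr) = 40
SCr = (140 − 76) × 112.4 / (72 × 40) = 2.498 mg/dL

2.50 mg/dL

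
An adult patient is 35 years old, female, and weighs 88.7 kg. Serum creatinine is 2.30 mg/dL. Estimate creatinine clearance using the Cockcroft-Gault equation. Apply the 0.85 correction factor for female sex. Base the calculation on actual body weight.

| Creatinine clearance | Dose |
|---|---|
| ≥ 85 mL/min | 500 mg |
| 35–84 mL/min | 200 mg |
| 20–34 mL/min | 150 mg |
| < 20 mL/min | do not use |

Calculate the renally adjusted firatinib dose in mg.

CrCl = (140 − 35) × 88.7 / (72 × 2.3) × 0.85 = 9313.5 / 165.60 × 0.85 ≈ 47.8 mL/min
CrCl ≈ 48 mL/min → bracket 35–84 mL/min.
Dose for this bracket: 200 mg.

200 mg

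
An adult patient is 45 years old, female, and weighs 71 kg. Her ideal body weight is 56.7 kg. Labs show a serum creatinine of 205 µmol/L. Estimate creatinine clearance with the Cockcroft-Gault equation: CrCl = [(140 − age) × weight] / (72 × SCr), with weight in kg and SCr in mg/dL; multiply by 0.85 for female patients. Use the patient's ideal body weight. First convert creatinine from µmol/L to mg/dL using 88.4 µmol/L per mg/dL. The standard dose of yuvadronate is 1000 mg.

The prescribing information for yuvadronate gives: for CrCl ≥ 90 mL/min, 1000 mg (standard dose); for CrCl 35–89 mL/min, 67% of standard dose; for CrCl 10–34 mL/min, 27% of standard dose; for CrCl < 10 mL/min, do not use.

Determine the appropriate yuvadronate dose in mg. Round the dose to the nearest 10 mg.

270 mg

SCr = 205 / 88.4 = 2.319 mg/dL
CrCl = (140 − 45) × 56.7 / (72 × 2.319) × 0.85 = 5386.5 / 166.97 × 0.85 ≈ 27.4 mL/min
CrCl ≈ 27 mL/min → bracket 10–34 mL/min.
27% of 1000 mg = 270 mg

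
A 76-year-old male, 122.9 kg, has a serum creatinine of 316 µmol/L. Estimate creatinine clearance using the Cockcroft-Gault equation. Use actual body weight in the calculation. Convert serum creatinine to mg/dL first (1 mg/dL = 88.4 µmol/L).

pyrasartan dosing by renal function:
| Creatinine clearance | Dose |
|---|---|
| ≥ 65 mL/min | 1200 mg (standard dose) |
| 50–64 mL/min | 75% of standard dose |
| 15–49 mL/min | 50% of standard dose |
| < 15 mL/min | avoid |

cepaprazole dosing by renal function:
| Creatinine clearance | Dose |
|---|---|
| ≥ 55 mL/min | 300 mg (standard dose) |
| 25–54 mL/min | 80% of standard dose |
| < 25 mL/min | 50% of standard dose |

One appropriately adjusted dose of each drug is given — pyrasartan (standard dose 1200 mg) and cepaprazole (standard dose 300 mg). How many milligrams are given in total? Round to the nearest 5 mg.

SCr = 316 / 88.4 = 3.575 mg/dL
CrCl = (140 − 76) × 122.9 / (72 × 3.575) = 7865.6 / 257.40 ≈ 30.6 mL/min
CrCl ≈ 31 mL/min.
pyrasartan: 15–49 mL/min → 50% of 1200 mg = 600 mg.
cepaprazole: 25–54 mL/min → 80% of 300 mg = 240 mg.
Total = 600 + 240 = 840 mg.

840 mg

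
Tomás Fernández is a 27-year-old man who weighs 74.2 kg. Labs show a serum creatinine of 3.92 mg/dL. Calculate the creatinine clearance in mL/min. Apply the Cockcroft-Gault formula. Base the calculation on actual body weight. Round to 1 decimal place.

29.7 mL/min

CrCl = (140 − 27) × 74.2 / (72 × 3.92) = 8384.6 / 282.24 ≈ 29.7 mL/min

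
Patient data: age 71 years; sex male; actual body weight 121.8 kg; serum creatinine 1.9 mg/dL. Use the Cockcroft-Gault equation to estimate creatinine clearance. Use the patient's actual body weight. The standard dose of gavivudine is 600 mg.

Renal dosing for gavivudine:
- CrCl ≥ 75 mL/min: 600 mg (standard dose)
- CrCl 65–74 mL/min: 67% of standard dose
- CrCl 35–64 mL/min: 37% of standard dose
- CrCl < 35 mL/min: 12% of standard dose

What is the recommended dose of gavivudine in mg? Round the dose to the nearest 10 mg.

CrCl = (140 − 71) × 121.8 / (72 × 1.9) = 8404.2 / 136.80 ≈ 61.4 mL/min
CrCl ≈ 61 mL/min → bracket 35–64 mL/min.
37% of 600 mg = 222 mg → 220 mg

220 mg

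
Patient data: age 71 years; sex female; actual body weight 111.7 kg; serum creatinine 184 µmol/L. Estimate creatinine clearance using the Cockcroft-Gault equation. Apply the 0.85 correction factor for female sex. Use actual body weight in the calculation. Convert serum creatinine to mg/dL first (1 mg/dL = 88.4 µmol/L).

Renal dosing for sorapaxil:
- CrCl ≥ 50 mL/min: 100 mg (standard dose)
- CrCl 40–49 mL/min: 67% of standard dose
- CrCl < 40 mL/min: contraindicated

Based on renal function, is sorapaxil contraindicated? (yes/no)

no

SCr = 184 / 88.4 = 2.081 mg/dL
CrCl = (140 − 71) × 111.7 / (72 × 2.081) × 0.85 = 7707.3 / 149.83 × 0.85 ≈ 43.7 mL/min
CrCl ≈ 44 mL/min, which is ≥ 40 mL/min.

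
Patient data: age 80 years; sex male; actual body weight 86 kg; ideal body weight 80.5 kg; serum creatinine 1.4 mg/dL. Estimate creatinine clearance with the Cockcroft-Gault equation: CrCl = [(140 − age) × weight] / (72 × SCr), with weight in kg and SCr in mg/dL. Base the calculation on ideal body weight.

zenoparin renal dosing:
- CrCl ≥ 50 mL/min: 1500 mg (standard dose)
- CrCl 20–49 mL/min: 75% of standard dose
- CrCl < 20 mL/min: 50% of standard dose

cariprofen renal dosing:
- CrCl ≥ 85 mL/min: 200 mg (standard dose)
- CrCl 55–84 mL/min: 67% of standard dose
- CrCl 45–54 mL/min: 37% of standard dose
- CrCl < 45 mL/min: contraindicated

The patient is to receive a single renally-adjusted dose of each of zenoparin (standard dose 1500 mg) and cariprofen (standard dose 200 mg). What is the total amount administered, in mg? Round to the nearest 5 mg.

CrCl = (140 − 80) × 80.5 / (72 × 1.4) = 4830.0 / 100.80 ≈ 47.9 mL/min
CrCl ≈ 48 mL/min.
zenoparin: 20–49 mL/min → 75% of 1500 mg = 1125 mg.
cariprofen: 45–54 mL/min → 37% of 200 mg = 74 mg.
Total = 1125 + 74 = 1199 mg.

1200 mg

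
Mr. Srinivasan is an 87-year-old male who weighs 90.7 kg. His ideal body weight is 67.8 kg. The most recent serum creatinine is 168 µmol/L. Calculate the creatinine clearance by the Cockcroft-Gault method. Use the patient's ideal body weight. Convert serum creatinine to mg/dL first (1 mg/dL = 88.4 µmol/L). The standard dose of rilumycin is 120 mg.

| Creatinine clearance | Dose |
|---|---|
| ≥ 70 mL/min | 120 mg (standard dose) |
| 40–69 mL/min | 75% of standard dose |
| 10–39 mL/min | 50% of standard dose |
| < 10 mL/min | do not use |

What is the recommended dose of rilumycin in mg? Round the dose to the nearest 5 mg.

SCr = 168 / 88.4 = 1.9 mg/dL
CrCl = (140 − 87) × 67.8 / (72 × 1.9) = 3593.4 / 136.80 ≈ 26.3 mL/min
CrCl ≈ 26 mL/min → bracket 10–39 mL/min.
50% of 120 mg = 60 mg

60 mg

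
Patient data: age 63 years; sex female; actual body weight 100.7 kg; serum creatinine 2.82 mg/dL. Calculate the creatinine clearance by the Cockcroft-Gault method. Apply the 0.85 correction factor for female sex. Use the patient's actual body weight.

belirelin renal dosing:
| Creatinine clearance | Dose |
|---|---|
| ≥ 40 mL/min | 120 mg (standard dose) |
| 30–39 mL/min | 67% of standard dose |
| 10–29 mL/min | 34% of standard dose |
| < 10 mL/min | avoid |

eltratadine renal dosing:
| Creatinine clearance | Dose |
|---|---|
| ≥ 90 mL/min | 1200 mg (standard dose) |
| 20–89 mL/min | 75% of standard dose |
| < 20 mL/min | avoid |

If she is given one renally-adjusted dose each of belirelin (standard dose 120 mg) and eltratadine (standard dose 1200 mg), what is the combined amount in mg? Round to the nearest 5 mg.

CrCl = (140 − 63) × 100.7 / (72 × 2.82) × 0.85 = 7753.9 / 203.04 × 0.85 ≈ 32.5 mL/min
CrCl ≈ 32 mL/min.
belirelin: 30–39 mL/min → 67% of 120 mg = 80.4 mg.
eltratadine: 20–89 mL/min → 75% of 1200 mg = 900 mg.
Total = 80.4 + 900 = 980.4 mg.

980 mg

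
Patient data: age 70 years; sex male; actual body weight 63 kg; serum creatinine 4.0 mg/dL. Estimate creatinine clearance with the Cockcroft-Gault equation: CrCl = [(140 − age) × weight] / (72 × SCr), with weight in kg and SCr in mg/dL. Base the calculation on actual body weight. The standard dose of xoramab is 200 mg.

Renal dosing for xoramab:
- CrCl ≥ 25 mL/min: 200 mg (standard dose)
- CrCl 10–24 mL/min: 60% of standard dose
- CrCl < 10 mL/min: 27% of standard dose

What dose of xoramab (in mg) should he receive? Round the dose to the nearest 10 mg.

CrCl = (140 − 70) × 63 / (72 × 4) = 4410.0 / 288.00 ≈ 15.3 mL/min
CrCl ≈ 15 mL/min → bracket 10–24 mL/min.
60% of 200 mg = 120 mg

120 mg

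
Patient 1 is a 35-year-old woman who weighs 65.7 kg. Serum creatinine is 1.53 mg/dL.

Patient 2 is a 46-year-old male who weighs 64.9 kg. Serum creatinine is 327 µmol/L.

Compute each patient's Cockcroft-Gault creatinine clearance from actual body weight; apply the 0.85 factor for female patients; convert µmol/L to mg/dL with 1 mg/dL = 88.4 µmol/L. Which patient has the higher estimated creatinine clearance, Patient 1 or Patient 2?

Patient 1: CrCl = (140 − 35) × 65.7 / (72 × 1.53) × 0.85 = 6898.5 / 110.16 × 0.85 ≈ 53.2 mL/min
Patient 2: SCr = 327 / 88.4 = 3.699 mg/dL
Patient 2: CrCl = (140 − 46) × 64.9 / (72 × 3.699) = 6100.6 / 266.33 ≈ 22.9 mL/min
53.2 vs 22.9 mL/min → Patient 1 is higher.

Patient 1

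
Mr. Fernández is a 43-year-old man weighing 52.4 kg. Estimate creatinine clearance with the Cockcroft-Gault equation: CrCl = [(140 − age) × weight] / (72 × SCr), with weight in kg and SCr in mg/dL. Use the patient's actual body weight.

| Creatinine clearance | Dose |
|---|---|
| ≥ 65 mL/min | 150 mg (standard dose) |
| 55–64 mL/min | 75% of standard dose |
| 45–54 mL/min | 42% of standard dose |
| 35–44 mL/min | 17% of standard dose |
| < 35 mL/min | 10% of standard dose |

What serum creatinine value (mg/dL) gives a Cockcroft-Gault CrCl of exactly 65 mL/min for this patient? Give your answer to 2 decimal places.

1.09 mg/dL

Standard dose requires CrCl ≥ 65 mL/min.
Set (140 − 43) × 52.4 / (72 × SCr) = 65
SCr = (140 − 43) × 52.4 / (72 × 65) = 1.086 mg/dL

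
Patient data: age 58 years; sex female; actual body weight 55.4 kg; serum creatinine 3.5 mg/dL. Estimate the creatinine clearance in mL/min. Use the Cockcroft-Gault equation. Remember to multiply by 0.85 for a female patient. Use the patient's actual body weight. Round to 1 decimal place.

15.3 mL/min

CrCl = (140 − 58) × 55.4 / (72 × 3.5) × 0.85 = 4542.8 / 252.00 × 0.85 ≈ 15.3 mL/min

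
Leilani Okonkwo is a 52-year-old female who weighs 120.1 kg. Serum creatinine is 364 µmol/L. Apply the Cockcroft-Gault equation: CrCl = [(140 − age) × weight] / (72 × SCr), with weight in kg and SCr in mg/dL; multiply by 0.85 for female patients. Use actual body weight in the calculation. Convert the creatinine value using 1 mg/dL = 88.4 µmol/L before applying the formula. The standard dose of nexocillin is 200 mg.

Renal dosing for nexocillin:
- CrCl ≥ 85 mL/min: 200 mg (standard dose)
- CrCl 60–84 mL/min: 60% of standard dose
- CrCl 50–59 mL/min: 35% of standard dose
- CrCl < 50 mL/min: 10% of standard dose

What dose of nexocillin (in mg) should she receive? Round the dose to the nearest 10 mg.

20 mg

SCr = 364 / 88.4 = 4.118 mg/dL
CrCl = (140 − 52) × 120.1 / (72 × 4.118) × 0.85 = 10568.8 / 296.50 × 0.85 ≈ 30.3 mL/min
CrCl ≈ 30 mL/min → bracket < 50 mL/min.
10% of 200 mg = 20 mg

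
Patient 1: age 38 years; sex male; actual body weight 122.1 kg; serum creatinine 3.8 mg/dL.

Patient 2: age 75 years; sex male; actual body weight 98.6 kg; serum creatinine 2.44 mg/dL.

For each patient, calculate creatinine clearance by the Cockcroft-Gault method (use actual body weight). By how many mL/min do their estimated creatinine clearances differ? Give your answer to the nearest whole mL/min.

Patient 1: CrCl = (140 − 38) × 122.1 / (72 × 3.8) = 12454.2 / 273.60 ≈ 45.5 mL/min
Patient 2: CrCl = (140 − 75) × 98.6 / (72 × 2.44) = 6409.0 / 175.68 ≈ 36.5 mL/min
|45.5 − 36.5| = 9.0 mL/min

9 mL/min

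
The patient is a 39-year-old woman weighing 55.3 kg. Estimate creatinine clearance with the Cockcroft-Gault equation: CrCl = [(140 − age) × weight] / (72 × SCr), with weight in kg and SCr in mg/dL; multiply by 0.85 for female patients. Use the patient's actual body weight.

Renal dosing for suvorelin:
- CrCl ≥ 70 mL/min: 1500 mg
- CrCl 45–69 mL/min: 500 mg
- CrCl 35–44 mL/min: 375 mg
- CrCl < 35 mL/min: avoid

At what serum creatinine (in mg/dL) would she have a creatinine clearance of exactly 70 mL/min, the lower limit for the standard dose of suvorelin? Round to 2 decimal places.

Standard dose requires CrCl ≥ 70 mL/min.
Set (140 − 39) × 55.3 × 0.85 / (72 × SCr) = 70
SCr = (140 − 39) × 55.3 × 0.85 / (72 × 70) = 0.942 mg/dL

0.94 mg/dL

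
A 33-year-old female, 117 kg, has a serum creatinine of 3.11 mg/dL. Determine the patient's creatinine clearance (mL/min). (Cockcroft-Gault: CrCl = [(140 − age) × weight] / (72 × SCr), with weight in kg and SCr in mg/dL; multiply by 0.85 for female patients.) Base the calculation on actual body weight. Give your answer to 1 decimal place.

47.5 mL/min

CrCl = (140 − 33) × 117 / (72 × 3.11) × 0.85 = 12519.0 / 223.92 × 0.85 ≈ 47.5 mL/min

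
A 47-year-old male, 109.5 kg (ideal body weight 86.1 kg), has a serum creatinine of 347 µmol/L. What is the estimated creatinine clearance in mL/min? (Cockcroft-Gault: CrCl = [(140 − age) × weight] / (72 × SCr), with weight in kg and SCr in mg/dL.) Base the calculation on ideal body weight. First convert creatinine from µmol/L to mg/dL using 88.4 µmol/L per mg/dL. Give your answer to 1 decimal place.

28.3 mL/min

SCr = 347 / 88.4 = 3.925 mg/dL
CrCl = (140 − 47) × 86.1 / (72 × 3.925) = 8007.3 / 282.60 ≈ 28.3 mL/min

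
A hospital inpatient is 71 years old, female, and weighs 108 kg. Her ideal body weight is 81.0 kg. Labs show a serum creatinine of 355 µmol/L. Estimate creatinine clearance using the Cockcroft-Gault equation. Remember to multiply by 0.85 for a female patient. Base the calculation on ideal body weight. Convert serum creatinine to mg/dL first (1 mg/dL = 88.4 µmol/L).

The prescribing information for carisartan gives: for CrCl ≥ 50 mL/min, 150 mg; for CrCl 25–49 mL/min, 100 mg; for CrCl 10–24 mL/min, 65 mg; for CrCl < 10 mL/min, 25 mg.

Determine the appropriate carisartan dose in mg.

65 mg

SCr = 355 / 88.4 = 4.016 mg/dL
CrCl = (140 − 71) × 81 / (72 × 4.016) × 0.85 = 5589.0 / 289.15 × 0.85 ≈ 16.4 mL/min
CrCl ≈ 16 mL/min → bracket 10–24 mL/min.
Dose for this bracket: 65 mg.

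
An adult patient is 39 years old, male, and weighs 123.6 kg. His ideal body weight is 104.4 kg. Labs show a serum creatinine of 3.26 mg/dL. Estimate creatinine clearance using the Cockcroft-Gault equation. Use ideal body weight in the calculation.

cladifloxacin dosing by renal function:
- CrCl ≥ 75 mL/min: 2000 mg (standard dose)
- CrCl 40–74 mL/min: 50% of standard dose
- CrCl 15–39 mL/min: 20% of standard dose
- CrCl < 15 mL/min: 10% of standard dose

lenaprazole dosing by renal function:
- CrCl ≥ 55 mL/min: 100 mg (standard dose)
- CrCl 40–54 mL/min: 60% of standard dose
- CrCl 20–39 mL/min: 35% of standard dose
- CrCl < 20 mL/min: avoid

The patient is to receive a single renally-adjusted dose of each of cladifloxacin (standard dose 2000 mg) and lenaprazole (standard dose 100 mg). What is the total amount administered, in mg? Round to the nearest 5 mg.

CrCl = (140 − 39) × 104.4 / (72 × 3.26) = 10544.4 / 234.72 ≈ 44.9 mL/min
CrCl ≈ 45 mL/min.
cladifloxacin: 40–74 mL/min → 50% of 2000 mg = 1000 mg.
lenaprazole: 40–54 mL/min → 60% of 100 mg = 60 mg.
Total = 1000 + 60 = 1060 mg.

1060 mg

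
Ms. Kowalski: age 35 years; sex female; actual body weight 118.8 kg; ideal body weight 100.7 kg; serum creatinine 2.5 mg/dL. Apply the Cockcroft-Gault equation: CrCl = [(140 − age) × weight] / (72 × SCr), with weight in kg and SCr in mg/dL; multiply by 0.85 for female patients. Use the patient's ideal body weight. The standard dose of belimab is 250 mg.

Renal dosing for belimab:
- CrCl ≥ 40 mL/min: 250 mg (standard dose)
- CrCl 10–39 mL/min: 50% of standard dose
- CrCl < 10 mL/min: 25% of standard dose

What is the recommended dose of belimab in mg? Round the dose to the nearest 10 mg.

CrCl = (140 − 35) × 100.7 / (72 × 2.5) × 0.85 = 10573.5 / 180.00 × 0.85 ≈ 49.9 mL/min
CrCl ≈ 50 mL/min → bracket ≥ 40 mL/min.
100% of 250 mg = 250 mg

250 mg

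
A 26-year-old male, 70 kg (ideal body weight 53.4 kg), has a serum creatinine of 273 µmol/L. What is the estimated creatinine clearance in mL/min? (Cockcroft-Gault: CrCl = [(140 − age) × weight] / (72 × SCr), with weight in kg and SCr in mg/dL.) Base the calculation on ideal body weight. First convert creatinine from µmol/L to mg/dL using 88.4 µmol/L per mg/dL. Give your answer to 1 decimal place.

27.4 mL/min

SCr = 273 / 88.4 = 3.088 mg/dL
CrCl = (140 − 26) × 53.4 / (72 × 3.088) = 6087.6 / 222.34 ≈ 27.4 mL/min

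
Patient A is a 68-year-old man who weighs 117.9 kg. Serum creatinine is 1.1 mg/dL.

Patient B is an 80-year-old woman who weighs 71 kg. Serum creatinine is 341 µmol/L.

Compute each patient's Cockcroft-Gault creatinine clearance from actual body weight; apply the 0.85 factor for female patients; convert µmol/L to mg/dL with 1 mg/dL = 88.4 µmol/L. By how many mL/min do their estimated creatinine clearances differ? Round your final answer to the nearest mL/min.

94 mL/min

Patient A: CrCl = (140 − 68) × 117.9 / (72 × 1.1) = 8488.8 / 79.20 ≈ 107.2 mL/min
Patient B: SCr = 341 / 88.4 = 3.857 mg/dL
Patient B: CrCl = (140 − 80) × 71 / (72 × 3.857) × 0.85 = 4260.0 / 277.70 × 0.85 ≈ 13.0 mL/min
|107.2 − 13.0| = 94.2 mL/min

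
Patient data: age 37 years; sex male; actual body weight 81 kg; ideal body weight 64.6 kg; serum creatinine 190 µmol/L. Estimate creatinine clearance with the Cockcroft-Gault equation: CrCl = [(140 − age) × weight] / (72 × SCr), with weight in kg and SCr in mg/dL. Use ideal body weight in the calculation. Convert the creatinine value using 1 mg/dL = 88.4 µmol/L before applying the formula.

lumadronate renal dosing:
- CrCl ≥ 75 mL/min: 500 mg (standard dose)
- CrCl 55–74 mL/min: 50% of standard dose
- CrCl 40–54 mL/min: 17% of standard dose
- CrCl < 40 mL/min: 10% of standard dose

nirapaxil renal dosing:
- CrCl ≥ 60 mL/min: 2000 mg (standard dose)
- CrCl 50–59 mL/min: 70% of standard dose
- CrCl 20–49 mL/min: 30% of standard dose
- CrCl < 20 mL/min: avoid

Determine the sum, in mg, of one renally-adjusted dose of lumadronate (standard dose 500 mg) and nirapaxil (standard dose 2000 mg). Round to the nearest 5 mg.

SCr = 190 / 88.4 = 2.149 mg/dL
CrCl = (140 − 37) × 64.6 / (72 × 2.149) = 6653.8 / 154.73 ≈ 43.0 mL/min
CrCl ≈ 43 mL/min.
lumadronate: 40–54 mL/min → 17% of 500 mg = 85 mg.
nirapaxil: 20–49 mL/min → 30% of 2000 mg = 600 mg.
Total = 85 + 600 = 685 mg.

685 mg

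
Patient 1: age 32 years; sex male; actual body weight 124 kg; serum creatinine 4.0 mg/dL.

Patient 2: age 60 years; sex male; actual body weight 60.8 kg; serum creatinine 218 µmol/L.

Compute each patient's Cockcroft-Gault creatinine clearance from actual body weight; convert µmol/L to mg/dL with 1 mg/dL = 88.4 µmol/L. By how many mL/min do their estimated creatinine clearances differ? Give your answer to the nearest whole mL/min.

19 mL/min

Patient 1: CrCl = (140 − 32) × 124 / (72 × 4) = 13392.0 / 288.00 ≈ 46.5 mL/min
Patient 2: SCr = 218 / 88.4 = 2.466 mg/dL
Patient 2: CrCl = (140 − 60) × 60.8 / (72 × 2.466) = 4864.0 / 177.55 ≈ 27.4 mL/min
|46.5 − 27.4| = 19.1 mL/min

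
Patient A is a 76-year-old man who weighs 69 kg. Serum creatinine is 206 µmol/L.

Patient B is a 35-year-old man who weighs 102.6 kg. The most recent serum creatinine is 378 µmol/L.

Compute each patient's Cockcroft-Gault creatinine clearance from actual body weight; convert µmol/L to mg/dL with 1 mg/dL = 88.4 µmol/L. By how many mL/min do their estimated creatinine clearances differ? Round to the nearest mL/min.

9 mL/min

Patient A: SCr = 206 / 88.4 = 2.33 mg/dL
Patient A: CrCl = (140 − 76) × 69 / (72 × 2.33) = 4416.0 / 167.76 ≈ 26.3 mL/min
Patient B: SCr = 378 / 88.4 = 4.276 mg/dL
Patient B: CrCl = (140 − 35) × 102.6 / (72 × 4.276) = 10773.0 / 307.87 ≈ 35.0 mL/min
|26.3 − 35.0| = 8.7 mL/min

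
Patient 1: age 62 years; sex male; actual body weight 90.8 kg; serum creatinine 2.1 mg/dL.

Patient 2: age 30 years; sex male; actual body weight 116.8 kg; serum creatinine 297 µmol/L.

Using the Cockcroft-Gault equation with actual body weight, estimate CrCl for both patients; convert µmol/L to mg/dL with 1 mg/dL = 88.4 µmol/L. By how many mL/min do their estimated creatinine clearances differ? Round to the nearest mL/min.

6 mL/min

Patient 1: CrCl = (140 − 62) × 90.8 / (72 × 2.1) = 7082.4 / 151.20 ≈ 46.8 mL/min
Patient 2: SCr = 297 / 88.4 = 3.36 mg/dL
Patient 2: CrCl = (140 − 30) × 116.8 / (72 × 3.36) = 12848.0 / 241.92 ≈ 53.1 mL/min
|46.8 − 53.1| = 6.3 mL/min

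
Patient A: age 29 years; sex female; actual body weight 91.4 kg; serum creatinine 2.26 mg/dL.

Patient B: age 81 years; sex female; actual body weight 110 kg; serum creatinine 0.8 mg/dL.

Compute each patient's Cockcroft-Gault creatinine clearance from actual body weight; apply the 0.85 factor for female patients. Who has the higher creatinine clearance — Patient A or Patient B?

Patient A: CrCl = (140 − 29) × 91.4 / (72 × 2.26) × 0.85 = 10145.4 / 162.72 × 0.85 ≈ 53.0 mL/min
Patient B: CrCl = (140 − 81) × 110 / (72 × 0.8) × 0.85 = 6490.0 / 57.60 × 0.85 ≈ 95.8 mL/min
53.0 vs 95.8 mL/min → Patient B is higher.

Patient B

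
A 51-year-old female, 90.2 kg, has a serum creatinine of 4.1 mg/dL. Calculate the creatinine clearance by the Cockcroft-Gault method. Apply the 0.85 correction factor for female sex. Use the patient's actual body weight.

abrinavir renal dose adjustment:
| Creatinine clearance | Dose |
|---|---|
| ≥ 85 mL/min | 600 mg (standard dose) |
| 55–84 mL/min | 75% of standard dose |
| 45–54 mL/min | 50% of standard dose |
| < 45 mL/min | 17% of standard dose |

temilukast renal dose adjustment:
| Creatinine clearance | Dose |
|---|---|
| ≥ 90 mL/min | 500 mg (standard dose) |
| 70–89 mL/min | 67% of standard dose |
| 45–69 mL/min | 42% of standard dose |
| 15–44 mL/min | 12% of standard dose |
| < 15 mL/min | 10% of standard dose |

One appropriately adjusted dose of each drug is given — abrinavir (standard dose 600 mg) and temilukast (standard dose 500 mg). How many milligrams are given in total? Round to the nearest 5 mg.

160 mg

CrCl = (140 − 51) × 90.2 / (72 × 4.1) × 0.85 = 8027.8 / 295.20 × 0.85 ≈ 23.1 mL/min
CrCl ≈ 23 mL/min.
abrinavir: < 45 mL/min → 17% of 600 mg = 102 mg.
temilukast: 15–44 mL/min → 12% of 500 mg = 60 mg.
Total = 102 + 60 = 162 mg.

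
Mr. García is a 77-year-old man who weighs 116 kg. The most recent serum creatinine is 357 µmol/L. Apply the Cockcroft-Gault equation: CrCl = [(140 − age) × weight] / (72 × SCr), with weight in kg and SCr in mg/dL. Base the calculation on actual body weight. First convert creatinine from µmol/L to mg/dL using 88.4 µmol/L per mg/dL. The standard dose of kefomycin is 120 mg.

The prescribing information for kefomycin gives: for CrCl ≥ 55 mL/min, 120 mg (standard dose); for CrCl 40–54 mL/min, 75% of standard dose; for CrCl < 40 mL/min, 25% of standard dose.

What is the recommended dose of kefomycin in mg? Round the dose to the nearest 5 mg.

30 mg

SCr = 357 / 88.4 = 4.038 mg/dL
CrCl = (140 − 77) × 116 / (72 × 4.038) = 7308.0 / 290.74 ≈ 25.1 mL/min
CrCl ≈ 25 mL/min → bracket < 40 mL/min.
25% of 120 mg = 30 mg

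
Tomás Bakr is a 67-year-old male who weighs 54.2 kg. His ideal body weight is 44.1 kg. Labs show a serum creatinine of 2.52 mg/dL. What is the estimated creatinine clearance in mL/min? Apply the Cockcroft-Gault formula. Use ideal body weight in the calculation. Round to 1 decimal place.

CrCl = (140 − 67) × 44.1 / (72 × 2.52) = 3219.3 / 181.44 ≈ 17.7 mL/min

17.7 mL/min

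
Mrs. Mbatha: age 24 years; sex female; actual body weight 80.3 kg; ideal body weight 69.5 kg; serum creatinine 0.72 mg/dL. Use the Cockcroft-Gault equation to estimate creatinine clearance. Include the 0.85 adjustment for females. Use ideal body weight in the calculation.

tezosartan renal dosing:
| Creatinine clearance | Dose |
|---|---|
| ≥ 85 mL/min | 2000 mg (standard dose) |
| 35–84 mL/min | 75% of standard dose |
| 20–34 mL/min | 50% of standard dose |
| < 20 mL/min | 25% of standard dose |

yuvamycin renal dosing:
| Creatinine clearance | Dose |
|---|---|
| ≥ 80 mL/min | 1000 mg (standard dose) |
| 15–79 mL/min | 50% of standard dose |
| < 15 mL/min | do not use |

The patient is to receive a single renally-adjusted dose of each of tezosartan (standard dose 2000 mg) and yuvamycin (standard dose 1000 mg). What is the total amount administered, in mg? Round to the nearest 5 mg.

3000 mg

CrCl = (140 − 24) × 69.5 / (72 × 0.72) × 0.85 = 8062.0 / 51.84 × 0.85 ≈ 132.2 mL/min
CrCl ≈ 132 mL/min.
tezosartan: ≥ 85 mL/min → 100% of 2000 mg = 2000 mg.
yuvamycin: ≥ 80 mL/min → 100% of 1000 mg = 1000 mg.
Total = 2000 + 1000 = 3000 mg.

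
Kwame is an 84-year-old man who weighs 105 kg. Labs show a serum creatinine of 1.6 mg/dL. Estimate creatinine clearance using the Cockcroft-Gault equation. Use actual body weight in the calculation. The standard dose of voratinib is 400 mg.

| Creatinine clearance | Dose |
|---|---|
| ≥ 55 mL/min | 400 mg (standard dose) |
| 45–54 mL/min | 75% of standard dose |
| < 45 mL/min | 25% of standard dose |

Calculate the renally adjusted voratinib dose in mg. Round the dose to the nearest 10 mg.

CrCl = (140 − 84) × 105 / (72 × 1.6) = 5880.0 / 115.20 ≈ 51.0 mL/min
CrCl ≈ 51 mL/min → bracket 45–54 mL/min.
75% of 400 mg = 300 mg

300 mg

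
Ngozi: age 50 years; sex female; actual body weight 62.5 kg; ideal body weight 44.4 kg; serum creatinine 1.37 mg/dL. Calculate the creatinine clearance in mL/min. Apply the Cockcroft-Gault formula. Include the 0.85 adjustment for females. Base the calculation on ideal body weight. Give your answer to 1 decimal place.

CrCl = (140 − 50) × 44.4 / (72 × 1.37) × 0.85 = 3996.0 / 98.64 × 0.85 ≈ 34.4 mL/min

34.4 mL/min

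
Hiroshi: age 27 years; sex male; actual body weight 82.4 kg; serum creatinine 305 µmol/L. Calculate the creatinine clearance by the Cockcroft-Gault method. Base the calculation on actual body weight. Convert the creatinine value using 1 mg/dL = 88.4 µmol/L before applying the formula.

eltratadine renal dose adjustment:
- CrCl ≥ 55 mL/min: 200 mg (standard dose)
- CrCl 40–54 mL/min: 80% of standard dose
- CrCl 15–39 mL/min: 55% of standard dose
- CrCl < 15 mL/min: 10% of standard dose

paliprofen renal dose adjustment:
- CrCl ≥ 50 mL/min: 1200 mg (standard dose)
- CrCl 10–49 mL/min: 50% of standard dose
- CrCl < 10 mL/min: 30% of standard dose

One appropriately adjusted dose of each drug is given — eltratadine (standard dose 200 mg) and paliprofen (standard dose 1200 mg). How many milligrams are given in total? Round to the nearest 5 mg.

SCr = 305 / 88.4 = 3.45 mg/dL
CrCl = (140 − 27) × 82.4 / (72 × 3.45) = 9311.2 / 248.40 ≈ 37.5 mL/min
CrCl ≈ 37 mL/min.
eltratadine: 15–39 mL/min → 55% of 200 mg = 110 mg.
paliprofen: 10–49 mL/min → 50% of 1200 mg = 600 mg.
Total = 110 + 600 = 710 mg.

710 mg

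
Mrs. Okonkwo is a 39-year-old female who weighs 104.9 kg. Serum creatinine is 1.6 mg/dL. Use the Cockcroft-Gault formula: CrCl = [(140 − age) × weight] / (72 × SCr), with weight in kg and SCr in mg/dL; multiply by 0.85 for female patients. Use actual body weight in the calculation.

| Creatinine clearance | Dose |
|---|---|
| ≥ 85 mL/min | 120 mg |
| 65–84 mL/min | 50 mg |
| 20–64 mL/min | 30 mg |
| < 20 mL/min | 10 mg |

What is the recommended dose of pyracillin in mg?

CrCl = (140 − 39) × 104.9 / (72 × 1.6) × 0.85 = 10594.9 / 115.20 × 0.85 ≈ 78.2 mL/min
CrCl ≈ 78 mL/min → bracket 65–84 mL/min.
Dose for this bracket: 50 mg.

50 mg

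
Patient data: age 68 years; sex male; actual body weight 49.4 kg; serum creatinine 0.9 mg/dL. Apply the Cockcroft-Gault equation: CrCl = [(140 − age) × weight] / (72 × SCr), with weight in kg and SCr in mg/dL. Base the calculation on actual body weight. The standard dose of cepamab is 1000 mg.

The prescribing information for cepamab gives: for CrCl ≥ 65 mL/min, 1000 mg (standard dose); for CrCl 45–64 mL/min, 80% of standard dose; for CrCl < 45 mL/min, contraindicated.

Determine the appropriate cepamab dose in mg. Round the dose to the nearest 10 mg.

800 mg

CrCl = (140 − 68) × 49.4 / (72 × 0.9) = 3556.8 / 64.80 ≈ 54.9 mL/min
CrCl ≈ 55 mL/min → bracket 45–64 mL/min.
80% of 1000 mg = 800 mg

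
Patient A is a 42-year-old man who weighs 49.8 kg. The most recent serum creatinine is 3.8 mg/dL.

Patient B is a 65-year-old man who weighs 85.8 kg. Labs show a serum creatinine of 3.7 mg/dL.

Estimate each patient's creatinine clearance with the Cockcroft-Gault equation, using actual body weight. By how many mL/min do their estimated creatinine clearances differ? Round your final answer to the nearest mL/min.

6 mL/min

Patient A: CrCl = (140 − 42) × 49.8 / (72 × 3.8) = 4880.4 / 273.60 ≈ 17.8 mL/min
Patient B: CrCl = (140 − 65) × 85.8 / (72 × 3.7) = 6435.0 / 266.40 ≈ 24.2 mL/min
|17.8 − 24.2| = 6.4 mL/min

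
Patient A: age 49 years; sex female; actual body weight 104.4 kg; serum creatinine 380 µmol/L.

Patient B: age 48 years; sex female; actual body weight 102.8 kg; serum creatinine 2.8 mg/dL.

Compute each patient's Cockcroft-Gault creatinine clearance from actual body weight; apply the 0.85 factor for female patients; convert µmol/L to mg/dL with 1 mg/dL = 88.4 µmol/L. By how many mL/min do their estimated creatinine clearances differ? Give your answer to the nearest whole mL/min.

Patient A: SCr = 380 / 88.4 = 4.299 mg/dL
Patient A: CrCl = (140 − 49) × 104.4 / (72 × 4.299) × 0.85 = 9500.4 / 309.53 × 0.85 ≈ 26.1 mL/min
Patient B: CrCl = (140 − 48) × 102.8 / (72 × 2.8) × 0.85 = 9457.6 / 201.60 × 0.85 ≈ 39.9 mL/min
|26.1 − 39.9| = 13.8 mL/min

14 mL/min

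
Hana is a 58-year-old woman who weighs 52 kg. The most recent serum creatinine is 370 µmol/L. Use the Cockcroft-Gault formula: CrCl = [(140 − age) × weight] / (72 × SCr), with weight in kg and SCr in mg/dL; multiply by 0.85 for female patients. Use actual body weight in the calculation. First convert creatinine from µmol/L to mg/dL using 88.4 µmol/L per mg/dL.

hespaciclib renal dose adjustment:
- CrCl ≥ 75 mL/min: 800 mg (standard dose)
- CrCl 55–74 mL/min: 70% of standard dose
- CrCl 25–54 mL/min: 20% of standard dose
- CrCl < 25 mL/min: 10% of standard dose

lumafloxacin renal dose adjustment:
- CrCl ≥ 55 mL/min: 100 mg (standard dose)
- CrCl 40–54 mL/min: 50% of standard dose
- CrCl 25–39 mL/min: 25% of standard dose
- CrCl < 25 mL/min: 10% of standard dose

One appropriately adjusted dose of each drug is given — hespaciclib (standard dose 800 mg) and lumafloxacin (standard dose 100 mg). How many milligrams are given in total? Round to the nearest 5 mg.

90 mg

SCr = 370 / 88.4 = 4.186 mg/dL
CrCl = (140 − 58) × 52 / (72 × 4.186) × 0.85 = 4264.0 / 301.39 × 0.85 ≈ 12.0 mL/min
CrCl ≈ 12 mL/min.
hespaciclib: < 25 mL/min → 10% of 800 mg = 80 mg.
lumafloxacin: < 25 mL/min → 10% of 100 mg = 10 mg.
Total = 80 + 10 = 90 mg.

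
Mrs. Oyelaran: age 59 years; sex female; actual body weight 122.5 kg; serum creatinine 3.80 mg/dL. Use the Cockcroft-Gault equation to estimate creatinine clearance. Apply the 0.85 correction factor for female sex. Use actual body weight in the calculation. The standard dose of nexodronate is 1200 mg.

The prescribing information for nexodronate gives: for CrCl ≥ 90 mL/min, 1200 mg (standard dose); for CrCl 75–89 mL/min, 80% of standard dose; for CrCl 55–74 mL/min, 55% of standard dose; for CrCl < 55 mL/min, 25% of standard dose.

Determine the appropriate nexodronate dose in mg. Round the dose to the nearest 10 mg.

CrCl = (140 − 59) × 122.5 / (72 × 3.8) × 0.85 = 9922.5 / 273.60 × 0.85 ≈ 30.8 mL/min
CrCl ≈ 31 mL/min → bracket < 55 mL/min.
25% of 1200 mg = 300 mg

300 mg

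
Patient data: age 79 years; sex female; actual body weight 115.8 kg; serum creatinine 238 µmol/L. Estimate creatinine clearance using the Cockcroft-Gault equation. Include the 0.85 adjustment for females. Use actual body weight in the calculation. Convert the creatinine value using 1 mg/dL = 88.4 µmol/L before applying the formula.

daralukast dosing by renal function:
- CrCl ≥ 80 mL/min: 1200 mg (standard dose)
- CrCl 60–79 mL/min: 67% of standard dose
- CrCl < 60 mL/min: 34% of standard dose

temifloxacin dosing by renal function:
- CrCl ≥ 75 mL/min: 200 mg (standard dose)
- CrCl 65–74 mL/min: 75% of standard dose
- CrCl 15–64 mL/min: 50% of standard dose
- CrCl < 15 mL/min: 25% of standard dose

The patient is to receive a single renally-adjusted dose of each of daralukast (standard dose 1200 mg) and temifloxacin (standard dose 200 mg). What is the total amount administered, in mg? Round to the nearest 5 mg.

510 mg

SCr = 238 / 88.4 = 2.692 mg/dL
CrCl = (140 − 79) × 115.8 / (72 × 2.692) × 0.85 = 7063.8 / 193.82 × 0.85 ≈ 31.0 mL/min
CrCl ≈ 31 mL/min.
daralukast: < 60 mL/min → 34% of 1200 mg = 408 mg.
temifloxacin: 15–64 mL/min → 50% of 200 mg = 100 mg.
Total = 408 + 100 = 508 mg.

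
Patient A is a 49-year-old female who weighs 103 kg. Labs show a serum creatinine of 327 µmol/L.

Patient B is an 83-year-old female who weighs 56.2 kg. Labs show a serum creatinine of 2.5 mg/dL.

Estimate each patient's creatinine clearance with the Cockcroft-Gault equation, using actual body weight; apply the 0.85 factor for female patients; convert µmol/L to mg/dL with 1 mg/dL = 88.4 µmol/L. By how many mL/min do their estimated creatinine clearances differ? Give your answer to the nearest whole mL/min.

15 mL/min

Patient A: SCr = 327 / 88.4 = 3.699 mg/dL
Patient A: CrCl = (140 − 49) × 103 / (72 × 3.699) × 0.85 = 9373.0 / 266.33 × 0.85 ≈ 29.9 mL/min
Patient B: CrCl = (140 − 83) × 56.2 / (72 × 2.5) × 0.85 = 3203.4 / 180.00 × 0.85 ≈ 15.1 mL/min
|29.9 − 15.1| = 14.8 mL/min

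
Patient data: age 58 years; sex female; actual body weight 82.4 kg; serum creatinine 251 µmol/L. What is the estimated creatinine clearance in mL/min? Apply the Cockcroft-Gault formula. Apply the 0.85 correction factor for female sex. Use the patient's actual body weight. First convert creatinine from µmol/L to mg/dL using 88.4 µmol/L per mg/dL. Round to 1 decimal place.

28.1 mL/min

SCr = 251 / 88.4 = 2.839 mg/dL
CrCl = (140 − 58) × 82.4 / (72 × 2.839) × 0.85 = 6756.8 / 204.41 × 0.85 ≈ 28.1 mL/min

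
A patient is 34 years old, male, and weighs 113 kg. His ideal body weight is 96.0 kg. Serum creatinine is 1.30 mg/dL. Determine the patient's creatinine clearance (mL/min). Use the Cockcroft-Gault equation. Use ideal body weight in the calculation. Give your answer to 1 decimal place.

108.7 mL/min

CrCl = (140 − 34) × 96 / (72 × 1.3) = 10176.0 / 93.60 ≈ 108.7 mL/min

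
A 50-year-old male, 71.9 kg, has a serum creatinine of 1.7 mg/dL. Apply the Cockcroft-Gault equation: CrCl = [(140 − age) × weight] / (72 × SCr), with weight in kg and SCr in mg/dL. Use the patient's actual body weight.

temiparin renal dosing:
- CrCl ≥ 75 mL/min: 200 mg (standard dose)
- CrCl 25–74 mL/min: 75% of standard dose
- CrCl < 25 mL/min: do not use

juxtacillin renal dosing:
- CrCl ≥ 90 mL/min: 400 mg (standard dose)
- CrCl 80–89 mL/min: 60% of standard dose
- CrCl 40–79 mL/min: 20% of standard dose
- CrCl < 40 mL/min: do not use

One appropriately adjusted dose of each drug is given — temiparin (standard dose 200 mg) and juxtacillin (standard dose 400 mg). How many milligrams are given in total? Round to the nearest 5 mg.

CrCl = (140 − 50) × 71.9 / (72 × 1.7) = 6471.0 / 122.40 ≈ 52.9 mL/min
CrCl ≈ 53 mL/min.
temiparin: 25–74 mL/min → 75% of 200 mg = 150 mg.
juxtacillin: 40–79 mL/min → 20% of 400 mg = 80 mg.
Total = 150 + 80 = 230 mg.

230 mg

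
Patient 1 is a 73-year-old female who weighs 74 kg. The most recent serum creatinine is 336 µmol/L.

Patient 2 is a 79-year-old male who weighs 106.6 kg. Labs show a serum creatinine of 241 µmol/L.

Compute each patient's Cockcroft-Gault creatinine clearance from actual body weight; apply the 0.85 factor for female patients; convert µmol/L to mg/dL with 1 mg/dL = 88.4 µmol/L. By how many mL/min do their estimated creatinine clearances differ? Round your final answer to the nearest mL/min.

18 mL/min

Patient 1: SCr = 336 / 88.4 = 3.801 mg/dL
Patient 1: CrCl = (140 − 73) × 74 / (72 × 3.801) × 0.85 = 4958.0 / 273.67 × 0.85 ≈ 15.4 mL/min
Patient 2: SCr = 241 / 88.4 = 2.726 mg/dL
Patient 2: CrCl = (140 − 79) × 106.6 / (72 × 2.726) = 6502.6 / 196.27 ≈ 33.1 mL/min
|15.4 − 33.1| = 17.7 mL/min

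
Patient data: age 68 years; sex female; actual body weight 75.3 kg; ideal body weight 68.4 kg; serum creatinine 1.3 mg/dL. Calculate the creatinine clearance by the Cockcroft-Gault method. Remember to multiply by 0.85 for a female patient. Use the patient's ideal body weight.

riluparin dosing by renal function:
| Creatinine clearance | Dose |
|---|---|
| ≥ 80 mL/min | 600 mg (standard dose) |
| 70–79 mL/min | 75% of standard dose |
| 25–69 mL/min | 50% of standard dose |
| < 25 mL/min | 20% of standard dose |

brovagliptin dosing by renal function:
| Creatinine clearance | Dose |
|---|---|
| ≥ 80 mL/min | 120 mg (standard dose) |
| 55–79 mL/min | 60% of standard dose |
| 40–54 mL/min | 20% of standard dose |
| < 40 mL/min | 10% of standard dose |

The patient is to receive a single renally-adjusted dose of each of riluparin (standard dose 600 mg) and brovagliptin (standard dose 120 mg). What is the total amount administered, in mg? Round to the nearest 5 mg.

CrCl = (140 − 68) × 68.4 / (72 × 1.3) × 0.85 = 4924.8 / 93.60 × 0.85 ≈ 44.7 mL/min
CrCl ≈ 45 mL/min.
riluparin: 25–69 mL/min → 50% of 600 mg = 300 mg.
brovagliptin: 40–54 mL/min → 20% of 120 mg = 24 mg.
Total = 300 + 24 = 324 mg.

325 mg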